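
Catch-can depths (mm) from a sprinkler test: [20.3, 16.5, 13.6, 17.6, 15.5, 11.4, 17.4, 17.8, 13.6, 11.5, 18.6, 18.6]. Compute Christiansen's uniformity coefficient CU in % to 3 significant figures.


Approach: apply Christiansen's uniformity coefficient, CU = (1 - mean_abs_deviation/mean)*100.
mean = 16.033 mm
mean |d_i - mean| = 2.4278 mm
CU = (1 - 2.4278/16.033)*100 = 84.9 %
Therefore Christiansen's uniformity coefficient CU = 84.9 %.


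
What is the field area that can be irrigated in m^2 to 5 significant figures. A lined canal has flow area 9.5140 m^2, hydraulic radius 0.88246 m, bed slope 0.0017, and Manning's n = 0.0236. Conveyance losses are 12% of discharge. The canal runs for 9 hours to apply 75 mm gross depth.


Approach: apply Manning's equation with a conveyance and depth budget, Q = (1/n)*A*R^(2/3)*S^(1/2); Q_field = Q*(1-loss); Area = Q_field*t/(d/1000).
Step 1 — canal discharge (Manning's equation):
  Q = (1/0.0236) * 9.5140 * 0.88246^(2/3) * 0.0017^(1/2) = 15.29228 m^3/s
Step 2 — delivered flow: Q_field = 15.29228*(1 - 12/100) = 13.45721 m^3/s
Step 3 — volume delivered: V = 13.45721 * 9*3600 = 436013.5 m^3
Step 4 — area served: A = V / (depth/1000) = 436013.5 / 0.075 = 5813500 m^2
Therefore the field area that can be irrigated = 5813500 m^2.


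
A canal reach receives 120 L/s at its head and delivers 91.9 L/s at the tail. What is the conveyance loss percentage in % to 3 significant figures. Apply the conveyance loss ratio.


Approach: apply the conveyance loss ratio, loss% = ((Q_head - Q_tail)/Q_head)*100.
loss = ((120 - 91.9)/120)*100 = 23.4 %
Therefore the conveyance loss percentage = 23.4 %.


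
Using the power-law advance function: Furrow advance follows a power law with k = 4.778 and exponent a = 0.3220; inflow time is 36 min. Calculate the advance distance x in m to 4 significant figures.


Approach: apply the power-law advance function, x = k*t^a.
x = 4.778 * 36^0.3220 = 15.15 m
Therefore the advance distance x = 15.15 m.


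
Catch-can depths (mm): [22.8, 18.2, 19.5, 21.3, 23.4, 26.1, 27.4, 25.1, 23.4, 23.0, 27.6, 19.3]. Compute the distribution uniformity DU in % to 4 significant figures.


Approach: apply the low-quarter distribution uniformity, DU = (mean of lowest quarter of readings / overall mean)*100.
sorted lowest 3 of 12: [18.2, 19.3, 19.5] -> mean = 19.0000 mm
overall mean = 23.0917 mm
DU = (19.0000/23.0917)*100 = 82.28 %
Therefore the distribution uniformity DU = 82.28 %.


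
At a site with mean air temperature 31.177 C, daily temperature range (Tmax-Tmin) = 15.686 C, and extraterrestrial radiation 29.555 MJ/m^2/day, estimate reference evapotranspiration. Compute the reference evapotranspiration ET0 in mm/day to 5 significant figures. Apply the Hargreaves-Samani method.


Approach: apply the Hargreaves-Samani method, ET0 = 0.0023*(Tmean+17.8)*sqrt(Tmax-Tmin)*0.408*Ra.
ET0 = 0.0023*(31.177+17.8)*sqrt(15.686)*0.408*29.555 = 5.3798 mm/day
Therefore the reference evapotranspiration ET0 = 5.3798 mm/day.


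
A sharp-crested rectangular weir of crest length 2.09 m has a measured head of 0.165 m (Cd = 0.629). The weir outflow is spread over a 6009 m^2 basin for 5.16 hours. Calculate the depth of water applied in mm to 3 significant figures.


Approach: apply the rectangular weir equation with a volume-to-depth conversion, Q = (2/3)*Cd*L*sqrt(2g)*H^1.5; d = Q*t/A * 1000.
Step 1 — weir discharge:
  Q = (2/3)*0.629*2.09*sqrt(2*9.81)*0.165^1.5 = 0.26018 m^3/s
Step 2 — volume: V = 0.26018 * 5.16*3600 = 4833.2 m^3
Step 3 — depth: d = V/A * 1000 = 4833.2/6009 * 1000 = 804 mm
Therefore the depth of water applied = 804 mm.


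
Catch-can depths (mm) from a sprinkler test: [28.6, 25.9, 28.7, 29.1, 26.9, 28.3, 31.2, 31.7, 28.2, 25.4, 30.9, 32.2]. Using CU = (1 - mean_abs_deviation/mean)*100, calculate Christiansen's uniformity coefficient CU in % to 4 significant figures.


mean = 28.9250 mm
mean |d_i - mean| = 1.74583 mm
CU = (1 - 1.74583/28.9250)*100 = 93.96 %
Therefore Christiansen's uniformity coefficient CU = 93.96 %.


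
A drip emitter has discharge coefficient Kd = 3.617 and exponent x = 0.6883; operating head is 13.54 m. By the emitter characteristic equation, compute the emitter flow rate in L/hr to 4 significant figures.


Approach: apply the emitter characteristic equation, q = Kd * h^x.
q = 3.617 * 13.54^0.6883 = 21.74 L/hr
Therefore the emitter flow rate = 21.74 L/hr.


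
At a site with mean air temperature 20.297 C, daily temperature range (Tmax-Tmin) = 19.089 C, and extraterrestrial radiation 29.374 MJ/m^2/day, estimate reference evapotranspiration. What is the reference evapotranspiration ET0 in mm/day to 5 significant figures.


Approach: apply the Hargreaves-Samani method, ET0 = 0.0023*(Tmean+17.8)*sqrt(Tmax-Tmin)*0.408*Ra.
ET0 = 0.0023*(20.297+17.8)*sqrt(19.089)*0.408*29.374 = 4.5881 mm/day
Therefore the reference evapotranspiration ET0 = 4.5881 mm/day.


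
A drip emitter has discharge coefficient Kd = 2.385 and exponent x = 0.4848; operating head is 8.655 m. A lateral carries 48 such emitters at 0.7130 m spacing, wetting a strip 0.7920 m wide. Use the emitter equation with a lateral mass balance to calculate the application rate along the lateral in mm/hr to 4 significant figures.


Approach: apply the emitter equation with a lateral mass balance, q = Kd*h^x; Q = n*q; rate = Q/(n*spacing*width).
Step 1 — single emitter flow (q = Kd*h^x):
  q = 2.385 * 8.655^0.4848 = 6.79009 L/hr
Step 2 — total lateral flow: Q = 48 * 6.79009 = 325.924 L/hr
Step 3 — wetted area: A = 48 * 0.7130 * 0.7920 = 27.1054 m^2
Step 4 — application rate: Q/A = 325.924/27.1054 = 12.02 mm/hr
Therefore the application rate along the lateral = 12.02 mm/hr.


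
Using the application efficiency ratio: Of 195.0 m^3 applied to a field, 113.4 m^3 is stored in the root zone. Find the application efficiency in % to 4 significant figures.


Approach: apply the application efficiency ratio, Ea = (stored/applied)*100.
Ea = (113.4/195.0)*100 = 58.15 %
Therefore the application efficiency = 58.15 %.


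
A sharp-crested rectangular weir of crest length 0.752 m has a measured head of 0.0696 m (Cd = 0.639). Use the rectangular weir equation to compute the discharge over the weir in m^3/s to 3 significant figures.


Approach: apply the rectangular weir equation, Q = (2/3)*Cd*L*sqrt(2g)*H^1.5.
Q = (2/3)*0.639*0.752*sqrt(2*9.81)*0.0696^1.5 = 0.0261 m^3/s
Therefore the discharge over the weir = 0.0261 m^3/s.


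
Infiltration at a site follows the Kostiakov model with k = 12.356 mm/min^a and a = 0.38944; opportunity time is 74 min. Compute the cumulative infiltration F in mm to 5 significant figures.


Approach: apply the Kostiakov infiltration equation, F = k*t^a.
F = 12.356 * 74^0.38944 = 66.044 mm
Therefore the cumulative infiltration F = 66.044 mm.


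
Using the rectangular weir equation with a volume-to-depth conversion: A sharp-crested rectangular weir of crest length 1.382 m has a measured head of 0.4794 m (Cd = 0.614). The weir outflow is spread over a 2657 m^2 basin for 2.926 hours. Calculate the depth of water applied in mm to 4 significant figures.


Approach: apply the rectangular weir equation with a volume-to-depth conversion, Q = (2/3)*Cd*L*sqrt(2g)*H^1.5; d = Q*t/A * 1000.
Step 1 — weir discharge:
  Q = (2/3)*0.614*1.382*sqrt(2*9.81)*0.4794^1.5 = 0.831729 m^3/s
Step 2 — volume: V = 0.831729 * 2.926*3600 = 8761.10 m^3
Step 3 — depth: d = V/A * 1000 = 8761.10/2657 * 1000 = 3297 mm
Therefore the depth of water applied = 3297 mm.


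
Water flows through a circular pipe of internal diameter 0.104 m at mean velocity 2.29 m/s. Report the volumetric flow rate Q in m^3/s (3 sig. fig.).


Approach: apply the continuity equation for pipe flow, Q = A * v with A = pi*(D/2)^2.
A = pi*(0.104/2)^2 = 0.0084949 m^2
Q = 0.0084949 * 2.29 = 0.0195 m^3/s
Therefore the volumetric flow rate Q = 0.0195 m^3/s.


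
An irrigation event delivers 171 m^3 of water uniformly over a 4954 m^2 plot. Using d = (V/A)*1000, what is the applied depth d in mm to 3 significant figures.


d = (171 / 4954) * 1000 = 34.5 mm
Therefore the applied depth d = 34.5 mm.


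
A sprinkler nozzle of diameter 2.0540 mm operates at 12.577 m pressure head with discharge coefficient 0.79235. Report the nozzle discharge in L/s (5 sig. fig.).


Approach: apply the orifice equation, Q = Cd*A*sqrt(2*g*h), A = pi*(d/2)^2.
A = pi*(2.0540e-3/2)^2 = 3.313529e-06 m^2
Q = 0.79235 * 3.313529e-06 * sqrt(2*9.81*12.577) * 1000 = 0.041243 L/s
Therefore the nozzle discharge = 0.041243 L/s.


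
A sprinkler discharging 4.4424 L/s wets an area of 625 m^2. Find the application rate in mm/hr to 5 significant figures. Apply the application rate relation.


Approach: apply the application rate relation, rate = (Q/A)*3600.
rate = (4.4424 / 625) * 3600 = 25.588 mm/hr
Therefore the application rate = 25.588 mm/hr.


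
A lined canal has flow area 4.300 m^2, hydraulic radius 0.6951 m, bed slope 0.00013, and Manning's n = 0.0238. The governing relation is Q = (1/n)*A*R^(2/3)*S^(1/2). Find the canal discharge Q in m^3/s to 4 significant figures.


Q = (1/0.0238) * 4.300 * 0.6951^(2/3) * 0.00013^(1/2) = 1.616 m^3/s
Therefore the canal discharge Q = 1.616 m^3/s.


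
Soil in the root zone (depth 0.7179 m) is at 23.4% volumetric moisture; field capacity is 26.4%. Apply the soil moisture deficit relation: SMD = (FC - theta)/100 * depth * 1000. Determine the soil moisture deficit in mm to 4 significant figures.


SMD = (26.4 - 23.4)/100 * 0.7179 * 1000 = 21.54 mm
Therefore the soil moisture deficit = 21.54 mm.


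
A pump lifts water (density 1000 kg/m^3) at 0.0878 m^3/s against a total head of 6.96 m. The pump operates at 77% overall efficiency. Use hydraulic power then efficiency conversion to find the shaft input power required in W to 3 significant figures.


Approach: apply hydraulic power then efficiency conversion, P = rho*g*Q*H; P_in = P/eta.
Step 1 — hydraulic power (P = rho*g*Q*H):
  P = 1000 * 9.81 * 0.0878 * 6.96 = 5994.8 W
Step 2 — input power: P_in = P/eta = 5994.8 / 0.77 = 7790 W
Therefore the shaft input power required = 7790 W.


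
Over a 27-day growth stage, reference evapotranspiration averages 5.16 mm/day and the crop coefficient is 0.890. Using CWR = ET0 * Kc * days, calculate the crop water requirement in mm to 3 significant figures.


CWR = 5.16 * 0.890 * 27 = 124 mm
Therefore the crop water requirement = 124 mm.


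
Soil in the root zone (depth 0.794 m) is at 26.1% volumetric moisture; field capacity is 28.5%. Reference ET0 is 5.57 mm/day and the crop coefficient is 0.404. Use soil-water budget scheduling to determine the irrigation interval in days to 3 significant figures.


Approach: apply soil-water budget scheduling, SMD = (FC-theta)/100*depth*1000; ETc = ET0*Kc; interval = SMD/ETc.
Step 1 — soil moisture deficit:
  SMD = (28.5 - 26.1)/100 * 0.794 * 1000 = 19.056 mm
Step 2 — daily crop ET (ETc = ET0*Kc):
  ETc = 5.57 * 0.404 = 2.2503 mm/day
Step 3 — irrigation interval (SMD/ETc):
  interval = 19.056 / 2.2503 = 8.47 days
Therefore the irrigation interval = 8.47 days.


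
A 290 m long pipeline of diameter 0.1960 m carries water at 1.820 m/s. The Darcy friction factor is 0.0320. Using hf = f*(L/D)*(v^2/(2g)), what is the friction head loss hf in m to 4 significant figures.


hf = 0.0320 * (290/0.1960) * (1.820^2 / (2*9.81))
hf = 7.993 m
Therefore the friction head loss hf = 7.993 m.


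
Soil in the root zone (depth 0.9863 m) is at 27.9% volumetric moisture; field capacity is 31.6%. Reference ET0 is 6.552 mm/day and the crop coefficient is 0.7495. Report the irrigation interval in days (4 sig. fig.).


Approach: apply soil-water budget scheduling, SMD = (FC-theta)/100*depth*1000; ETc = ET0*Kc; interval = SMD/ETc.
Step 1 — soil moisture deficit:
  SMD = (31.6 - 27.9)/100 * 0.9863 * 1000 = 36.4931 mm
Step 2 — daily crop ET (ETc = ET0*Kc):
  ETc = 6.552 * 0.7495 = 4.91072 mm/day
Step 3 — irrigation interval (SMD/ETc):
  interval = 36.4931 / 4.91072 = 7.431 days
Therefore the irrigation interval = 7.431 days.


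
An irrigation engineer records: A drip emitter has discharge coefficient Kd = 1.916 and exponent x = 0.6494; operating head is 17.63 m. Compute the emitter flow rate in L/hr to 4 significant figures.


Approach: apply the emitter characteristic equation, q = Kd * h^x.
q = 1.916 * 17.63^0.6494 = 12.35 L/hr
Therefore the emitter flow rate = 12.35 L/hr.


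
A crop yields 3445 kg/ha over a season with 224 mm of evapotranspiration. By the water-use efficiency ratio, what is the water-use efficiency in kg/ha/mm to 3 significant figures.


Approach: apply the water-use efficiency ratio, WUE = yield/ET.
WUE = 3445 / 224 = 15.4 kg/ha/mm
Therefore the water-use efficiency = 15.4 kg/ha/mm.


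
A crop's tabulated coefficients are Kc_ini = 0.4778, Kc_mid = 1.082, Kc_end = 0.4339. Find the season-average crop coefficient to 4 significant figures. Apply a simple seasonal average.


Approach: apply a simple seasonal average, Kc_avg = (Kc_ini + Kc_mid + Kc_end)/3.
Kc_avg = (0.4778 + 1.082 + 0.4339)/3 = 0.6646
Therefore the season-average crop coefficient = 0.6646.


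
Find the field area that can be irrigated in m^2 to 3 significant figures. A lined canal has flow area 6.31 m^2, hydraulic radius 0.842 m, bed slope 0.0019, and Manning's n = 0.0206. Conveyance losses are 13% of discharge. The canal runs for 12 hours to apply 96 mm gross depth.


Approach: apply Manning's equation with a conveyance and depth budget, Q = (1/n)*A*R^(2/3)*S^(1/2); Q_field = Q*(1-loss); Area = Q_field*t/(d/1000).
Step 1 — canal discharge (Manning's equation):
  Q = (1/0.0206) * 6.31 * 0.842^(2/3) * 0.0019^(1/2) = 11.905 m^3/s
Step 2 — delivered flow: Q_field = 11.905*(1 - 13/100) = 10.358 m^3/s
Step 3 — volume delivered: V = 10.358 * 12*3600 = 447460 m^3
Step 4 — area served: A = V / (depth/1000) = 447460 / 0.096 = 4660000 m^2
Therefore the field area that can be irrigated = 4660000 m^2.


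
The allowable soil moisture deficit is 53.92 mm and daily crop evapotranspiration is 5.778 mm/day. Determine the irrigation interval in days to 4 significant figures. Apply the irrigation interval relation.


Approach: apply the irrigation interval relation, interval = SMD / ETc.
interval = 53.92 / 5.778 = 9.332 days
Therefore the irrigation interval = 9.332 days.


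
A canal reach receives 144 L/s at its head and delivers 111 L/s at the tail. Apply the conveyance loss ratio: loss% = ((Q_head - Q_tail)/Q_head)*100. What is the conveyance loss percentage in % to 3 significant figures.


loss = ((144 - 111)/144)*100 = 22.9 %
Therefore the conveyance loss percentage = 22.9 %.


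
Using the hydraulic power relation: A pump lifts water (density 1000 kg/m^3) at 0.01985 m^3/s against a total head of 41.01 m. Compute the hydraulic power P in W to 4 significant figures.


Approach: apply the hydraulic power relation, P = rho*g*Q*H.
P = 1000 * 9.81 * 0.01985 * 41.01 = 7986 W
Therefore the hydraulic power P = 7986 W.


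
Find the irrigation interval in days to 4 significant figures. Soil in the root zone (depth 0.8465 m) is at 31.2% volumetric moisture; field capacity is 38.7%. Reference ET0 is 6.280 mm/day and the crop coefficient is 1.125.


Approach: apply soil-water budget scheduling, SMD = (FC-theta)/100*depth*1000; ETc = ET0*Kc; interval = SMD/ETc.
Step 1 — soil moisture deficit:
  SMD = (38.7 - 31.2)/100 * 0.8465 * 1000 = 63.4875 mm
Step 2 — daily crop ET (ETc = ET0*Kc):
  ETc = 6.280 * 1.125 = 7.06500 mm/day
Step 3 — irrigation interval (SMD/ETc):
  interval = 63.4875 / 7.06500 = 8.986 days
Therefore the irrigation interval = 8.986 days.


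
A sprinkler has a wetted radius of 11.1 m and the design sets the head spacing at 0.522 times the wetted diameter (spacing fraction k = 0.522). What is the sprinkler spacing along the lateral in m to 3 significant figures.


Approach: apply the sprinkler spacing rule (spacing as a fraction of wetted diameter), S = k*(2*R).
S = 0.522 * (2 * 11.1) = 11.6 m
Therefore the sprinkler spacing along the lateral = 11.6 m.


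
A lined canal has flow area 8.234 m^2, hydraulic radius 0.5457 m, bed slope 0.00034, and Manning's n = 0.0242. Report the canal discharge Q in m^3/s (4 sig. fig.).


Approach: apply Manning's equation, Q = (1/n)*A*R^(2/3)*S^(1/2).
Q = (1/0.0242) * 8.234 * 0.5457^(2/3) * 0.00034^(1/2) = 4.190 m^3/s
Therefore the canal discharge Q = 4.190 m^3/s.


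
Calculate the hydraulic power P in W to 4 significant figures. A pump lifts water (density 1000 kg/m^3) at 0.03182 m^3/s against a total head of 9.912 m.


Approach: apply the hydraulic power relation, P = rho*g*Q*H.
P = 1000 * 9.81 * 0.03182 * 9.912 = 3094 W
Therefore the hydraulic power P = 3094 W.


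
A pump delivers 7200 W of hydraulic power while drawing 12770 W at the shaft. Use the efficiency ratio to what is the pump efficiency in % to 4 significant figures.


Approach: apply the efficiency ratio, eta = (P_out/P_in)*100.
eta = (7200 / 12770) * 100 = 56.38 %
Therefore the pump efficiency = 56.38 %.


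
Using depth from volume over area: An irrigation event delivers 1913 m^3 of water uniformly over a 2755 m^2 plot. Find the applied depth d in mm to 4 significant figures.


Approach: apply depth from volume over area, d = (V/A)*1000.
d = (1913 / 2755) * 1000 = 694.4 mm
Therefore the applied depth d = 694.4 mm.


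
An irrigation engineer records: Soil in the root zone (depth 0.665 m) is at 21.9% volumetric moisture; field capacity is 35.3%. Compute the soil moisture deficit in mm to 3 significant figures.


Approach: apply the soil moisture deficit relation, SMD = (FC - theta)/100 * depth * 1000.
SMD = (35.3 - 21.9)/100 * 0.665 * 1000 = 89.1 mm
Therefore the soil moisture deficit = 89.1 mm.


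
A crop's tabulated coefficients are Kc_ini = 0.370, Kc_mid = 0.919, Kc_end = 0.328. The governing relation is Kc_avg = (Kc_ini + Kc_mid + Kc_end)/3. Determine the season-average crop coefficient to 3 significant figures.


Kc_avg = (0.370 + 0.919 + 0.328)/3 = 0.539
Therefore the season-average crop coefficient = 0.539.


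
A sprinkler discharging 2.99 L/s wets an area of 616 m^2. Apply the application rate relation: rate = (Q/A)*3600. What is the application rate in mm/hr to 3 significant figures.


rate = (2.99 / 616) * 3600 = 17.5 mm/hr
Therefore the application rate = 17.5 mm/hr.


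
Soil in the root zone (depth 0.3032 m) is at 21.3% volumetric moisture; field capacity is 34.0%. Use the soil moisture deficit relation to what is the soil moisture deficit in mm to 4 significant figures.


Approach: apply the soil moisture deficit relation, SMD = (FC - theta)/100 * depth * 1000.
SMD = (34.0 - 21.3)/100 * 0.3032 * 1000 = 38.51 mm
Therefore the soil moisture deficit = 38.51 mm.


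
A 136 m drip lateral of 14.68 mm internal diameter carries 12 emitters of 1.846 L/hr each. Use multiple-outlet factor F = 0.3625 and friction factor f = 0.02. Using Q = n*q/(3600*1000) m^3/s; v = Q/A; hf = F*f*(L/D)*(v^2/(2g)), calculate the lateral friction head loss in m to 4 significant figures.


Q = 12*1.846/(3600*1000) = 6.15333e-06 m^3/s
A = pi*(14.68e-3/2)^2 = 1.69255e-04 m^2, so v = Q/A = 0.0363554 m/s
hf = 0.3625*0.02*(136/0.01468)*(0.0363554^2/(2*9.81)) = 0.004525 m
Therefore the lateral friction head loss = 0.004525 m.


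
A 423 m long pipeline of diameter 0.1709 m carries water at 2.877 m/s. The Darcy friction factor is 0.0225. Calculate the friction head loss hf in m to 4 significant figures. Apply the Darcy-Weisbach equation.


Approach: apply the Darcy-Weisbach equation, hf = f*(L/D)*(v^2/(2g)).
hf = 0.0225 * (423/0.1709) * (2.877^2 / (2*9.81))
hf = 23.49 m
Therefore the friction head loss hf = 23.49 m.


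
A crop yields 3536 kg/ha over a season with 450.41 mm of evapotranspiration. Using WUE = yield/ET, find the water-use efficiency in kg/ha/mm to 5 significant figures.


WUE = 3536 / 450.41 = 7.8506 kg/ha/mm
Therefore the water-use efficiency = 7.8506 kg/ha/mm.


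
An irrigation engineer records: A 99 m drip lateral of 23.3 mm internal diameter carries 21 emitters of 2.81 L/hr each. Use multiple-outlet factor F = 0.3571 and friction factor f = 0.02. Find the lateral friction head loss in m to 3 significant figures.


Approach: apply Darcy-Weisbach with the multiple-outlet F-factor, Q = n*q/(3600*1000) m^3/s; v = Q/A; hf = F*f*(L/D)*(v^2/(2g)).
Q = 21*2.81/(3600*1000) = 1.6392e-05 m^3/s
A = pi*(23.3e-3/2)^2 = 4.2638e-04 m^2, so v = Q/A = 0.038443 m/s
hf = 0.3571*0.02*(99/0.0233)*(0.038443^2/(2*9.81)) = 0.00229 m
Therefore the lateral friction head loss = 0.00229 m.


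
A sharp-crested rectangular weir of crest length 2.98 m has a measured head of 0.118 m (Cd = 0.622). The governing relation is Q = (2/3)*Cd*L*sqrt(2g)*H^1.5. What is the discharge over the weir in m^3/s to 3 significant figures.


Q = (2/3)*0.622*2.98*sqrt(2*9.81)*0.118^1.5 = 0.222 m^3/s
Therefore the discharge over the weir = 0.222 m^3/s.


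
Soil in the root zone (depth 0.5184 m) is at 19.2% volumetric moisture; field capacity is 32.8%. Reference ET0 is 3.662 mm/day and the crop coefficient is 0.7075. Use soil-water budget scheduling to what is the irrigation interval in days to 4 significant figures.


Approach: apply soil-water budget scheduling, SMD = (FC-theta)/100*depth*1000; ETc = ET0*Kc; interval = SMD/ETc.
Step 1 — soil moisture deficit:
  SMD = (32.8 - 19.2)/100 * 0.5184 * 1000 = 70.5024 mm
Step 2 — daily crop ET (ETc = ET0*Kc):
  ETc = 3.662 * 0.7075 = 2.59086 mm/day
Step 3 — irrigation interval (SMD/ETc):
  interval = 70.5024 / 2.59086 = 27.21 days
Therefore the irrigation interval = 27.21 days.


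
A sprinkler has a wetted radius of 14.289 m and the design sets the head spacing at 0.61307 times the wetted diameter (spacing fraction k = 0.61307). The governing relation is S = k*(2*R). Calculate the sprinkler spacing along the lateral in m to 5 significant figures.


S = 0.61307 * (2 * 14.289) = 17.520 m
Therefore the sprinkler spacing along the lateral = 17.520 m.


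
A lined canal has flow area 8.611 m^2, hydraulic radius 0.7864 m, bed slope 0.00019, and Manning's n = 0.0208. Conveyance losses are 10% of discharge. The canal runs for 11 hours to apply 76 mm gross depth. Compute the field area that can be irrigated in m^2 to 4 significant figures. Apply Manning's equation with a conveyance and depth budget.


Approach: apply Manning's equation with a conveyance and depth budget, Q = (1/n)*A*R^(2/3)*S^(1/2); Q_field = Q*(1-loss); Area = Q_field*t/(d/1000).
Step 1 — canal discharge (Manning's equation):
  Q = (1/0.0208) * 8.611 * 0.7864^(2/3) * 0.00019^(1/2) = 4.86179 m^3/s
Step 2 — delivered flow: Q_field = 4.86179*(1 - 10/100) = 4.37561 m^3/s
Step 3 — volume delivered: V = 4.37561 * 11*3600 = 173274 m^3
Step 4 — area served: A = V / (depth/1000) = 173274 / 0.076 = 2280000 m^2
Therefore the field area that can be irrigated = 2280000 m^2.


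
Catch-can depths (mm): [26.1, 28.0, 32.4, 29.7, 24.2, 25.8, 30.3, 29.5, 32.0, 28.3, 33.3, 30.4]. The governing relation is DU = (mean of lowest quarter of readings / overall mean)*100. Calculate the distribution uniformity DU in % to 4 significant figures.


sorted lowest 3 of 12: [24.2, 25.8, 26.1] -> mean = 25.3667 mm
overall mean = 29.1667 mm
DU = (25.3667/29.1667)*100 = 86.97 %
Therefore the distribution uniformity DU = 86.97 %.


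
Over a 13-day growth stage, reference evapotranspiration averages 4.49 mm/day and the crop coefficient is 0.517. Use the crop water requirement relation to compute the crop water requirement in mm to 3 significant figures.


Approach: apply the crop water requirement relation, CWR = ET0 * Kc * days.
CWR = 4.49 * 0.517 * 13 = 30.2 mm
Therefore the crop water requirement = 30.2 mm.


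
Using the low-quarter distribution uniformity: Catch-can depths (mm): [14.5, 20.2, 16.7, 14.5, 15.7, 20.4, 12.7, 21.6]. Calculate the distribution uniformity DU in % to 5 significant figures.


Approach: apply the low-quarter distribution uniformity, DU = (mean of lowest quarter of readings / overall mean)*100.
sorted lowest 2 of 8: [12.7, 14.5] -> mean = 13.60000 mm
overall mean = 17.03750 mm
DU = (13.60000/17.03750)*100 = 79.824 %
Therefore the distribution uniformity DU = 79.824 %.


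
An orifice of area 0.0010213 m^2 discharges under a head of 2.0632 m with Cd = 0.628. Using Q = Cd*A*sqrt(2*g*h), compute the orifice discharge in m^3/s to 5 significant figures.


Q = 0.628 * 0.0010213 * sqrt(2*9.81*2.0632) = 0.0040807 m^3/s
Therefore the orifice discharge = 0.0040807 m^3/s.


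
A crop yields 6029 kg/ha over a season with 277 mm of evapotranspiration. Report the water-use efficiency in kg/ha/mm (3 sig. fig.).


Approach: apply the water-use efficiency ratio, WUE = yield/ET.
WUE = 6029 / 277 = 21.8 kg/ha/mm
Therefore the water-use efficiency = 21.8 kg/ha/mm.


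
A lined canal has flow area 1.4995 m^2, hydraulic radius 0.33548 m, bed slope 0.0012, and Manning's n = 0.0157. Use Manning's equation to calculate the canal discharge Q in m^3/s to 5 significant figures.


Approach: apply Manning's equation, Q = (1/n)*A*R^(2/3)*S^(1/2).
Q = (1/0.0157) * 1.4995 * 0.33548^(2/3) * 0.0012^(1/2) = 1.5974 m^3/s
Therefore the canal discharge Q = 1.5974 m^3/s.


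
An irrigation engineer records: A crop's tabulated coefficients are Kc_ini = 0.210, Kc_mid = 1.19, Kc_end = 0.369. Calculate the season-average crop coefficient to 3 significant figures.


Approach: apply a simple seasonal average, Kc_avg = (Kc_ini + Kc_mid + Kc_end)/3.
Kc_avg = (0.210 + 1.19 + 0.369)/3 = 0.590
Therefore the season-average crop coefficient = 0.590.


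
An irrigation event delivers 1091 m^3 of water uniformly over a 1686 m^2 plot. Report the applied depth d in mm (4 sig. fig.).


Approach: apply depth from volume over area, d = (V/A)*1000.
d = (1091 / 1686) * 1000 = 647.1 mm
Therefore the applied depth d = 647.1 mm.


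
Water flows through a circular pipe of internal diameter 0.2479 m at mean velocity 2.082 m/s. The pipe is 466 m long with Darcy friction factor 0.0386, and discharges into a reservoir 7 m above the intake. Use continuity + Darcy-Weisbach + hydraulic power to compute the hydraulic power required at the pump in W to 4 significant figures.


Approach: apply continuity + Darcy-Weisbach + hydraulic power, Q = A*v; hf = f*(L/D)*(v^2/(2g)); H = static + hf; P = rho*g*Q*H.
Step 1 — flow rate (continuity, Q = A*v):
  A = pi*(0.2479/2)^2 = 0.0482662 m^2
  Q = 0.0482662 * 2.082 = 0.100490 m^3/s
Step 2 — friction head loss (Darcy-Weisbach):
  hf = 0.0386 * (466/0.2479) * (2.082^2 / (2*9.81))
  hf = 16.0309 m
Step 3 — total head: H = 7 + 16.0309 = 23.0309 m
Step 4 — hydraulic power (P = rho*g*Q*H):
  P = 1000 * 9.81 * 0.100490 * 23.0309 = 22700 W
Therefore the hydraulic power required at the pump = 22700 W.


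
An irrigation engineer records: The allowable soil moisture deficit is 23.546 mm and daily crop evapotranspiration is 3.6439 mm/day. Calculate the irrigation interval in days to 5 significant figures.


Approach: apply the irrigation interval relation, interval = SMD / ETc.
interval = 23.546 / 3.6439 = 6.4618 days
Therefore the irrigation interval = 6.4618 days.


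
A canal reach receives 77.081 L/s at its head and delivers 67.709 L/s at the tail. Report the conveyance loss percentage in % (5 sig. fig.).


Approach: apply the conveyance loss ratio, loss% = ((Q_head - Q_tail)/Q_head)*100.
loss = ((77.081 - 67.709)/77.081)*100 = 12.159 %
Therefore the conveyance loss percentage = 12.159 %.


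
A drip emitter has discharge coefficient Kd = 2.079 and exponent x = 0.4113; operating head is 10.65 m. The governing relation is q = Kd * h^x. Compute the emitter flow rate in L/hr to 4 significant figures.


q = 2.079 * 10.65^0.4113 = 5.501 L/hr
Therefore the emitter flow rate = 5.501 L/hr.


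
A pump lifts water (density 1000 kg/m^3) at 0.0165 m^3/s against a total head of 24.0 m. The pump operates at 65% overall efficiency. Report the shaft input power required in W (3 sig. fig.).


Approach: apply hydraulic power then efficiency conversion, P = rho*g*Q*H; P_in = P/eta.
Step 1 — hydraulic power (P = rho*g*Q*H):
  P = 1000 * 9.81 * 0.0165 * 24.0 = 3884.8 W
Step 2 — input power: P_in = P/eta = 3884.8 / 0.65 = 5980 W
Therefore the shaft input power required = 5980 W.


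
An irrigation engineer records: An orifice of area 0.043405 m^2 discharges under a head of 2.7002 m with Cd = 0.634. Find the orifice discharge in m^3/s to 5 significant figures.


Approach: apply the orifice equation, Q = Cd*A*sqrt(2*g*h).
Q = 0.634 * 0.043405 * sqrt(2*9.81*2.7002) = 0.20030 m^3/s
Therefore the orifice discharge = 0.20030 m^3/s.


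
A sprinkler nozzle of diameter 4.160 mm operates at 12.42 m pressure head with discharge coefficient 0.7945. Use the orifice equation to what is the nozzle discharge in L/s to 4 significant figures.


Approach: apply the orifice equation, Q = Cd*A*sqrt(2*g*h), A = pi*(d/2)^2.
A = pi*(4.160e-3/2)^2 = 1.35918e-05 m^2
Q = 0.7945 * 1.35918e-05 * sqrt(2*9.81*12.42) * 1000 = 0.1686 L/s
Therefore the nozzle discharge = 0.1686 L/s.


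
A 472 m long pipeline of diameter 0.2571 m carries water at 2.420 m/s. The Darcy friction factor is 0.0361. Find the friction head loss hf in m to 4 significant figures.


Approach: apply the Darcy-Weisbach equation, hf = f*(L/D)*(v^2/(2g)).
hf = 0.0361 * (472/0.2571) * (2.420^2 / (2*9.81))
hf = 19.78 m
Therefore the friction head loss hf = 19.78 m.


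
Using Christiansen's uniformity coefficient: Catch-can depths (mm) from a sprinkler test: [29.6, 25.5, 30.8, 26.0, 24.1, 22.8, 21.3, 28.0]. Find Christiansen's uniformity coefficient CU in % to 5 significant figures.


Approach: apply Christiansen's uniformity coefficient, CU = (1 - mean_abs_deviation/mean)*100.
mean = 26.01250 mm
mean |d_i - mean| = 2.590625 mm
CU = (1 - 2.590625/26.01250)*100 = 90.041 %
Therefore Christiansen's uniformity coefficient CU = 90.041 %.


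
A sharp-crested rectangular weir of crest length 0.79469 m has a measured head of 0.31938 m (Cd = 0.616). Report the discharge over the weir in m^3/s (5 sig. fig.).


Approach: apply the rectangular weir equation, Q = (2/3)*Cd*L*sqrt(2g)*H^1.5.
Q = (2/3)*0.616*0.79469*sqrt(2*9.81)*0.31938^1.5 = 0.26091 m^3/s
Therefore the discharge over the weir = 0.26091 m^3/s.


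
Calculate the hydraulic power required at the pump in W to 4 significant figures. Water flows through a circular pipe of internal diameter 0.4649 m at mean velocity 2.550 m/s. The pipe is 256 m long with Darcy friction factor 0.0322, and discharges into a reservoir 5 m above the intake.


Approach: apply continuity + Darcy-Weisbach + hydraulic power, Q = A*v; hf = f*(L/D)*(v^2/(2g)); H = static + hf; P = rho*g*Q*H.
Step 1 — flow rate (continuity, Q = A*v):
  A = pi*(0.4649/2)^2 = 0.169750 m^2
  Q = 0.169750 * 2.550 = 0.432862 m^3/s
Step 2 — friction head loss (Darcy-Weisbach):
  hf = 0.0322 * (256/0.4649) * (2.550^2 / (2*9.81))
  hf = 5.87649 m
Step 3 — total head: H = 5 + 5.87649 = 10.8765 m
Step 4 — hydraulic power (P = rho*g*Q*H):
  P = 1000 * 9.81 * 0.432862 * 10.8765 = 46190 W
Therefore the hydraulic power required at the pump = 46190 W.


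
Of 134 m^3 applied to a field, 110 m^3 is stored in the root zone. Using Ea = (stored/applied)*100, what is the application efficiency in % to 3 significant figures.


Ea = (110/134)*100 = 82.1 %
Therefore the application efficiency = 82.1 %.


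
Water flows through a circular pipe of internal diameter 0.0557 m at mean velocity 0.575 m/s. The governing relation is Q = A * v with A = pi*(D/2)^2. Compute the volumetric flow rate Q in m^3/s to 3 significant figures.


A = pi*(0.0557/2)^2 = 0.0024367 m^2
Q = 0.0024367 * 0.575 = 0.00140 m^3/s
Therefore the volumetric flow rate Q = 0.00140 m^3/s.


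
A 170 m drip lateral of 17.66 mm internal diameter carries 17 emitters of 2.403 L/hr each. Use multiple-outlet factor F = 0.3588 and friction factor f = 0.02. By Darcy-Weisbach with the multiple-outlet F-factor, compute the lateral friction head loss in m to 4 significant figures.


Approach: apply Darcy-Weisbach with the multiple-outlet F-factor, Q = n*q/(3600*1000) m^3/s; v = Q/A; hf = F*f*(L/D)*(v^2/(2g)).
Q = 17*2.403/(3600*1000) = 1.13475e-05 m^3/s
A = pi*(17.66e-3/2)^2 = 2.44947e-04 m^2, so v = Q/A = 0.0463264 m/s
hf = 0.3588*0.02*(170/0.01766)*(0.0463264^2/(2*9.81)) = 0.007556 m
Therefore the lateral friction head loss = 0.007556 m.


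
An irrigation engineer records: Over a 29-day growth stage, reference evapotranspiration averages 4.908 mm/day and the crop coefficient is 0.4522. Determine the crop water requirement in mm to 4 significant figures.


Approach: apply the crop water requirement relation, CWR = ET0 * Kc * days.
CWR = 4.908 * 0.4522 * 29 = 64.36 mm
Therefore the crop water requirement = 64.36 mm.


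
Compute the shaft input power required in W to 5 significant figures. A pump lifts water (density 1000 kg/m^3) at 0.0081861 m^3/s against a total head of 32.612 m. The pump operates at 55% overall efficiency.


Approach: apply hydraulic power then efficiency conversion, P = rho*g*Q*H; P_in = P/eta.
Step 1 — hydraulic power (P = rho*g*Q*H):
  P = 1000 * 9.81 * 0.0081861 * 32.612 = 2618.928 W
Step 2 — input power: P_in = P/eta = 2618.928 / 0.55 = 4761.7 W
Therefore the shaft input power required = 4761.7 W.


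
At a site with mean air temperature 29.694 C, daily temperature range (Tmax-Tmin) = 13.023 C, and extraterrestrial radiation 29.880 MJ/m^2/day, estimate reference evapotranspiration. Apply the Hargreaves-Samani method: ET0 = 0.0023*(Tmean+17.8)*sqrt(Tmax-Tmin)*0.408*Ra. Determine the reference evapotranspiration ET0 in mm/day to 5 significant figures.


ET0 = 0.0023*(29.694+17.8)*sqrt(13.023)*0.408*29.880 = 4.8058 mm/day
Therefore the reference evapotranspiration ET0 = 4.8058 mm/day.


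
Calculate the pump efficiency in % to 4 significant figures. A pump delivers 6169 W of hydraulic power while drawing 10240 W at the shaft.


Approach: apply the efficiency ratio, eta = (P_out/P_in)*100.
eta = (6169 / 10240) * 100 = 60.24 %
Therefore the pump efficiency = 60.24 %.


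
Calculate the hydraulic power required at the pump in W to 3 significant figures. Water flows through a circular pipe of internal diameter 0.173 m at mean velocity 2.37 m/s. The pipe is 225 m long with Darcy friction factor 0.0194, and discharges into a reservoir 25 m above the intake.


Approach: apply continuity + Darcy-Weisbach + hydraulic power, Q = A*v; hf = f*(L/D)*(v^2/(2g)); H = static + hf; P = rho*g*Q*H.
Step 1 — flow rate (continuity, Q = A*v):
  A = pi*(0.173/2)^2 = 0.023506 m^2
  Q = 0.023506 * 2.37 = 0.055710 m^3/s
Step 2 — friction head loss (Darcy-Weisbach):
  hf = 0.0194 * (225/0.173) * (2.37^2 / (2*9.81))
  hf = 7.2233 m
Step 3 — total head: H = 25 + 7.2233 = 32.223 m
Step 4 — hydraulic power (P = rho*g*Q*H):
  P = 1000 * 9.81 * 0.055710 * 32.223 = 17600 W
Therefore the hydraulic power required at the pump = 17600 W.


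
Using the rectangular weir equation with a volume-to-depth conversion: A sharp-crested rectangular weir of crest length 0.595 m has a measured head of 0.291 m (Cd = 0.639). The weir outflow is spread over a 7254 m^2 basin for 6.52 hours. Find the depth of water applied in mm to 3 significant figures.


Approach: apply the rectangular weir equation with a volume-to-depth conversion, Q = (2/3)*Cd*L*sqrt(2g)*H^1.5; d = Q*t/A * 1000.
Step 1 — weir discharge:
  Q = (2/3)*0.639*0.595*sqrt(2*9.81)*0.291^1.5 = 0.17624 m^3/s
Step 2 — volume: V = 0.17624 * 6.52*3600 = 4136.8 m^3
Step 3 — depth: d = V/A * 1000 = 4136.8/7254 * 1000 = 570 mm
Therefore the depth of water applied = 570 mm.


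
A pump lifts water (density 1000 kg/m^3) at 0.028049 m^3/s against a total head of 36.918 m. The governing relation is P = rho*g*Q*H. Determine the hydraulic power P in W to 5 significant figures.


P = 1000 * 9.81 * 0.028049 * 36.918 = 10158 W
Therefore the hydraulic power P = 10158 W.


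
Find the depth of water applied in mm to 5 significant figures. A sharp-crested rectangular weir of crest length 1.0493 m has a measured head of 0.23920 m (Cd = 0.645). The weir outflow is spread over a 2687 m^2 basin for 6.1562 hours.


Approach: apply the rectangular weir equation with a volume-to-depth conversion, Q = (2/3)*Cd*L*sqrt(2g)*H^1.5; d = Q*t/A * 1000.
Step 1 — weir discharge:
  Q = (2/3)*0.645*1.0493*sqrt(2*9.81)*0.23920^1.5 = 0.2338080 m^3/s
Step 2 — volume: V = 0.2338080 * 6.1562*3600 = 5181.728 m^3
Step 3 — depth: d = V/A * 1000 = 5181.728/2687 * 1000 = 1928.4 mm
Therefore the depth of water applied = 1928.4 mm.


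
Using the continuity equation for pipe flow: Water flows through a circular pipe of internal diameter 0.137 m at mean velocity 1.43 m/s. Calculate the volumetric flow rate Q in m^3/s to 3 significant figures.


Approach: apply the continuity equation for pipe flow, Q = A * v with A = pi*(D/2)^2.
A = pi*(0.137/2)^2 = 0.014741 m^2
Q = 0.014741 * 1.43 = 0.0211 m^3/s
Therefore the volumetric flow rate Q = 0.0211 m^3/s.


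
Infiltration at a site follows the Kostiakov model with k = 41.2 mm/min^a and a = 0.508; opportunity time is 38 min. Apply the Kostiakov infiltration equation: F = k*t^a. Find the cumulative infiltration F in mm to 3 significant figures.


F = 41.2 * 38^0.508 = 261 mm
Therefore the cumulative infiltration F = 261 mm.


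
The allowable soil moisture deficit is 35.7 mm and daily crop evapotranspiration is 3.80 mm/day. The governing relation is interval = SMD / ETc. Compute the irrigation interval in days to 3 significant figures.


interval = 35.7 / 3.80 = 9.39 days
Therefore the irrigation interval = 9.39 days.


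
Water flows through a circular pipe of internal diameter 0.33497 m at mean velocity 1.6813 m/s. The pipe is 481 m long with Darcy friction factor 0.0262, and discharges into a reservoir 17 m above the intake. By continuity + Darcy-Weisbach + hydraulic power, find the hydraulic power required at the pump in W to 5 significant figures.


Approach: apply continuity + Darcy-Weisbach + hydraulic power, Q = A*v; hf = f*(L/D)*(v^2/(2g)); H = static + hf; P = rho*g*Q*H.
Step 1 — flow rate (continuity, Q = A*v):
  A = pi*(0.33497/2)^2 = 0.08812552 m^2
  Q = 0.08812552 * 1.6813 = 0.1481654 m^3/s
Step 2 — friction head loss (Darcy-Weisbach):
  hf = 0.0262 * (481/0.33497) * (1.6813^2 / (2*9.81))
  hf = 5.420407 m
Step 3 — total head: H = 17 + 5.420407 = 22.42041 m
Step 4 — hydraulic power (P = rho*g*Q*H):
  P = 1000 * 9.81 * 0.1481654 * 22.42041 = 32588 W
Therefore the hydraulic power required at the pump = 32588 W.


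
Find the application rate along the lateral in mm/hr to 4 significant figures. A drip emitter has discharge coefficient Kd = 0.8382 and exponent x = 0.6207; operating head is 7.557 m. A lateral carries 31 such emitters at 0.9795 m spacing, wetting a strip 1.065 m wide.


Approach: apply the emitter equation with a lateral mass balance, q = Kd*h^x; Q = n*q; rate = Q/(n*spacing*width).
Step 1 — single emitter flow (q = Kd*h^x):
  q = 0.8382 * 7.557^0.6207 = 2.94130 L/hr
Step 2 — total lateral flow: Q = 31 * 2.94130 = 91.1803 L/hr
Step 3 — wetted area: A = 31 * 0.9795 * 1.065 = 32.3382 m^2
Step 4 — application rate: Q/A = 91.1803/32.3382 = 2.820 mm/hr
Therefore the application rate along the lateral = 2.820 mm/hr.


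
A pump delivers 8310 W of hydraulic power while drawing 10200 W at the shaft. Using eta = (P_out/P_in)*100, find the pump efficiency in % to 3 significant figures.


eta = (8310 / 10200) * 100 = 81.5 %
Therefore the pump efficiency = 81.5 %.


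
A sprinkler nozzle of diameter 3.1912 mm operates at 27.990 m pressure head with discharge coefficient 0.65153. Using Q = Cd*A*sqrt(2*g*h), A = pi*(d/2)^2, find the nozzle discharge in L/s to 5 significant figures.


A = pi*(3.1912e-3/2)^2 = 7.998304e-06 m^2
Q = 0.65153 * 7.998304e-06 * sqrt(2*9.81*27.990) * 1000 = 0.12212 L/s
Therefore the nozzle discharge = 0.12212 L/s.
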